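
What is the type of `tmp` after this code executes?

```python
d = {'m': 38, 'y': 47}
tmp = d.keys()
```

.keys() returns a dict_keys view object

dict_keys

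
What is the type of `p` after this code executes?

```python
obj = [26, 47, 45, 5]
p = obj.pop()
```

list.pop() returns the popped element (int here)

int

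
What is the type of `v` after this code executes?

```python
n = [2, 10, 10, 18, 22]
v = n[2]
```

Indexing a list of ints returns int (n[2] = 10)

int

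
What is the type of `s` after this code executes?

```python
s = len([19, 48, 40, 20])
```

len() always returns int

int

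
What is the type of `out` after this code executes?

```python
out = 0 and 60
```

'and' returns the first falsy value (0, which is int)

int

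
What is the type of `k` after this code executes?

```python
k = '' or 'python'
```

'or' returns first truthy value ('python', which is str)

str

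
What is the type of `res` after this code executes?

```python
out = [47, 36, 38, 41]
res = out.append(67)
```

list.append() returns None (mutates in place)

NoneType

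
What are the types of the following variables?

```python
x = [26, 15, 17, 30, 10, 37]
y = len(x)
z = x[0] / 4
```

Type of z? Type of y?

int / int returns float; len() returns int

float, int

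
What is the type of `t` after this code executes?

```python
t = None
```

None has type NoneType

NoneType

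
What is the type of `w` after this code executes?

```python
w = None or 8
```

'or' with None returns the other value (8, int)

int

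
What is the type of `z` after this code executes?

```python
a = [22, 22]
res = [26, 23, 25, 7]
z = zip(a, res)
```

zip() returns a zip iterator object

zip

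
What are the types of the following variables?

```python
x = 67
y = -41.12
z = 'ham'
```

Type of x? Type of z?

x is int; z is str

int, str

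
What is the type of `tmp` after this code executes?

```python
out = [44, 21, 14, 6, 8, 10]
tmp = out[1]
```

Indexing a list of ints returns int (out[1] = 21)

int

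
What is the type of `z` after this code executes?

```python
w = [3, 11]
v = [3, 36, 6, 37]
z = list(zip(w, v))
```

list(zip(...)) returns a list of tuples

list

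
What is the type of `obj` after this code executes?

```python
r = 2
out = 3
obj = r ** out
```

int ** positive int returns int (2 ** 3 = 8)

int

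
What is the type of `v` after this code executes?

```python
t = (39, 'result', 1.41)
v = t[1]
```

Index 1 of tuple is 'result' which is str

str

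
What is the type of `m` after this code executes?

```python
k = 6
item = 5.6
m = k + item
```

int + float returns float (6 + 5.6 = 11.6)

float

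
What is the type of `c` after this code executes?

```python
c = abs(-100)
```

abs() of int returns int

int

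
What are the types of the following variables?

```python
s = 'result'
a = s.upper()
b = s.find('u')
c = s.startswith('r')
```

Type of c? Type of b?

str.startswith() returns bool; str.find() returns int

bool, int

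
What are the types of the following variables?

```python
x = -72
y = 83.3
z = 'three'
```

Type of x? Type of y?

x is int; y is float

int, float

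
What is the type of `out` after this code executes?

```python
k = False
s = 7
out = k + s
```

bool + int returns int (False is 0, so 0 + 7 = 7)

int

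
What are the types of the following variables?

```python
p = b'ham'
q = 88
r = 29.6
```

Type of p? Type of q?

p is bytes; q is int

bytes, int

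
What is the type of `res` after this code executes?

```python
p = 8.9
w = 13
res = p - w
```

float - int returns float (8.9 - 13 = -4.1)

float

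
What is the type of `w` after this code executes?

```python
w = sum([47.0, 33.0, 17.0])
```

sum() of floats returns float

float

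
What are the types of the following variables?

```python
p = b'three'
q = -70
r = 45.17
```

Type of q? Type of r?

q is int; r is float

int, float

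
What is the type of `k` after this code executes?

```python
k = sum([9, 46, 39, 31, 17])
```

sum() of ints returns int

int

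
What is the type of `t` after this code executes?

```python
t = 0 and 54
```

'and' returns the first falsy value (0, which is int)

int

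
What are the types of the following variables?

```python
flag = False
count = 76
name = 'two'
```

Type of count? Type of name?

count is int; name is str

int, str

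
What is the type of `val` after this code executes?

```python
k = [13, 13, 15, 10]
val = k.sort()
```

list.sort() returns None (sorts in place)

NoneType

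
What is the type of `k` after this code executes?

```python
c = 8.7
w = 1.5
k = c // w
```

float // float returns float (floor division preserves float type)

float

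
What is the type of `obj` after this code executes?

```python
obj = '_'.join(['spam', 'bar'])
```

str.join() returns str

str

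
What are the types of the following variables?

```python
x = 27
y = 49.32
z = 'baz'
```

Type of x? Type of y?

x is int; y is float

int, float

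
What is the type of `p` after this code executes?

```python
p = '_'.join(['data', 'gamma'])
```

str.join() returns str

str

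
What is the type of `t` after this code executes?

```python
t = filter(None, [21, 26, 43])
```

filter() returns a filter iterator object

filter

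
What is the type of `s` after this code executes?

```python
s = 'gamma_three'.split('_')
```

str.split() returns list

list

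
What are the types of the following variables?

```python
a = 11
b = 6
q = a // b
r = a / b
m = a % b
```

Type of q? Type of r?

int // int returns int; int / int returns float

int, float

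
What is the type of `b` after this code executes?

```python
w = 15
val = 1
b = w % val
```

int % int returns int (15 % 1 = 0)

int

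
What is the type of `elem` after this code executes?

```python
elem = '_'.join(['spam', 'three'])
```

str.join() returns str

str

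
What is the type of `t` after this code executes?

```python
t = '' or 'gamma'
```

'or' returns first truthy value ('gamma', which is str)

str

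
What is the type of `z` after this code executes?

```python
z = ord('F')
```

ord() returns int (Unicode code point)

int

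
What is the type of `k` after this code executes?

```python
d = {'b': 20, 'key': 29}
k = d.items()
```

dict.items() returns a dict_items view

dict_items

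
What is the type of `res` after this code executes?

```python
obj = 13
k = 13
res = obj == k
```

Equality comparison returns bool

bool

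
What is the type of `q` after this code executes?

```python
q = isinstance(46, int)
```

isinstance() returns bool

bool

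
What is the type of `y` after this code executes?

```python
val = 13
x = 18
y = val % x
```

int % int returns int (13 % 18 = 13)

int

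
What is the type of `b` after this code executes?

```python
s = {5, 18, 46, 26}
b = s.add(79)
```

set.add() returns None (mutates in place)

NoneType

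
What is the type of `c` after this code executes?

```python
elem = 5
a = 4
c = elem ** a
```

int ** positive int returns int (5 ** 4 = 625)

int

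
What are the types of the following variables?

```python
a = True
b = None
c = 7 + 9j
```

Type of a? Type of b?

a is bool; b is NoneType

bool, NoneType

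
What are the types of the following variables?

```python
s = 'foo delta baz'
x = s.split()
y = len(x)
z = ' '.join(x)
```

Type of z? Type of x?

str.join() returns str; str.split() returns list

str, list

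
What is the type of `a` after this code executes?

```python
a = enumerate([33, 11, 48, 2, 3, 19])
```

enumerate() returns an enumerate iterator object

enumerate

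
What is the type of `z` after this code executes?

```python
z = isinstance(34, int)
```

isinstance() returns bool

bool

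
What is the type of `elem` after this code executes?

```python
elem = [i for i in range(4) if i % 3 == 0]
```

A list comprehension [...] produces a list

list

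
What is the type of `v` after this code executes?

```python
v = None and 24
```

'and' returns first falsy value (None)

NoneType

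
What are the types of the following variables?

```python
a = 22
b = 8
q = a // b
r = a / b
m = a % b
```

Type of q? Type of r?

int // int returns int; int / int returns float

int, float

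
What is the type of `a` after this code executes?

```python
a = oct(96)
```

oct() returns str representation

str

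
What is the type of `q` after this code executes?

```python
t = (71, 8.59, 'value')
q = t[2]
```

Index 2 of tuple is 'value' which is str

str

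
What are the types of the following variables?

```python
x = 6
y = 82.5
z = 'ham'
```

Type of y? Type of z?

y is float; z is str

float, str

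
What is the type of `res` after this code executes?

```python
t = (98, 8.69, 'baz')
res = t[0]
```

Index 0 of tuple is 98 which is int

int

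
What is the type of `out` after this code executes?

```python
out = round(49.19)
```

round() with no ndigits arg returns int

int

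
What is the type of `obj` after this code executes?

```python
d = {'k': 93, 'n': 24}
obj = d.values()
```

.values() returns a dict_values view object

dict_values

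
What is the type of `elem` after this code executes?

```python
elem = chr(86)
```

chr() returns str (single character)

str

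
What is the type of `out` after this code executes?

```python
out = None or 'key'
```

'or' with None returns the other value ('key', str)

str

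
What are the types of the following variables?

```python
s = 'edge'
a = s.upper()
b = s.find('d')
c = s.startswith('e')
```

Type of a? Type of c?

str.upper() returns str; str.startswith() returns bool

str, bool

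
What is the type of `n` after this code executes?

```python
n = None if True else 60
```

Ternary: condition is True, if branch (None) taken → NoneType

NoneType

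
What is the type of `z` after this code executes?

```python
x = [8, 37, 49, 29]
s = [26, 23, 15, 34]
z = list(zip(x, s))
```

list(zip(...)) returns a list of tuples

list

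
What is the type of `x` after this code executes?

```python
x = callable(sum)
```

callable() returns bool

bool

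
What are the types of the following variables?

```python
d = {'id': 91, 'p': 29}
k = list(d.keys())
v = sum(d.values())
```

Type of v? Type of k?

sum of int values returns int; list(...) returns list

int, list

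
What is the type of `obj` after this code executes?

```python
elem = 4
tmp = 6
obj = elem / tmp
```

int / int always returns float in Python 3 (4 / 6 = 0.666667)

float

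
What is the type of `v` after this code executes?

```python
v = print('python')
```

print() returns None

NoneType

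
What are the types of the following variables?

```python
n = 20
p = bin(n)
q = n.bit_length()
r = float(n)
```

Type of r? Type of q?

float() returns float; int.bit_length() returns int

float, int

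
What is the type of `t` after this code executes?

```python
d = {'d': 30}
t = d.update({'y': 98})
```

dict.update() returns None

NoneType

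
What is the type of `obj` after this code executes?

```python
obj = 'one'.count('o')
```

str.count() returns int

int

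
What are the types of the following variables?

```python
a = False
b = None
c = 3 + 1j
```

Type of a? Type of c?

a is bool; c is complex

bool, complex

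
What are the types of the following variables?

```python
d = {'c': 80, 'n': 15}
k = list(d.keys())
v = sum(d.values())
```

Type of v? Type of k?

sum of int values returns int; list(...) returns list

int, list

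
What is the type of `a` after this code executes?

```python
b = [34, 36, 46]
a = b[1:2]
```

Slicing a list always returns a list

list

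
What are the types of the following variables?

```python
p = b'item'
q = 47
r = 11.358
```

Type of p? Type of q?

p is bytes; q is int

bytes, int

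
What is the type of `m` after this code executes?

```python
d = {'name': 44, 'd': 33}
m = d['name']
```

Accessing dict[str, int] with key 'name' returns int value 44

int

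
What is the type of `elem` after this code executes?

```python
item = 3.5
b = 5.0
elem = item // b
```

float // float returns float (floor division preserves float type)

float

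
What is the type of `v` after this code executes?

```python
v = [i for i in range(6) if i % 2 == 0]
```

A list comprehension [...] produces a list

list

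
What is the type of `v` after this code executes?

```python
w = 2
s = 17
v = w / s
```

int / int always returns float in Python 3 (2 / 17 = 0.117647)

float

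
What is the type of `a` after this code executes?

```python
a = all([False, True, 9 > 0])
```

all() returns bool

bool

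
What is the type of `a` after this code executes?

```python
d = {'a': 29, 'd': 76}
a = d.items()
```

dict.items() returns a dict_items view

dict_items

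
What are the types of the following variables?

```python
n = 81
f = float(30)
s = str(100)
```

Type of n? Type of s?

n is int; s is str

int, str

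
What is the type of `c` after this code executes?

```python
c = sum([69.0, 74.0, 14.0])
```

sum() of floats returns float

float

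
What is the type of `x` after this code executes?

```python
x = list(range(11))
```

list(range(...)) returns list

list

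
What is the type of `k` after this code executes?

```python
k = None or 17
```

'or' with None returns the other value (17, int)

int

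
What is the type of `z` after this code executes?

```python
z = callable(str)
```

callable() returns bool

bool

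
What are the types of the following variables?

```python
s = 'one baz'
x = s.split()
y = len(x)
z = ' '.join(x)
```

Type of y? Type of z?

len() returns int; str.join() returns str

int, str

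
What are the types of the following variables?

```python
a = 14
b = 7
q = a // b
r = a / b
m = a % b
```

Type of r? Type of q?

int / int returns float; int // int returns int

float, int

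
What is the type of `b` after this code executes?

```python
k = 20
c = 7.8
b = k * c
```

int * float returns float (20 * 7.8 = 156.0)

float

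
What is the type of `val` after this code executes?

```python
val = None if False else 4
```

Ternary: condition is False, else branch (4) taken → int

int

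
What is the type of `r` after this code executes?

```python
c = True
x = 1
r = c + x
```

bool + int returns int (True is 1, so 1 + 1 = 2)

int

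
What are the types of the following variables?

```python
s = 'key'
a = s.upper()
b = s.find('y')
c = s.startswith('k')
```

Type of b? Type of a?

str.find() returns int; str.upper() returns str

int, str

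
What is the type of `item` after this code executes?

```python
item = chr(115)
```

chr() returns str (single character)

str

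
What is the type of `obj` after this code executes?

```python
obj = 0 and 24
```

'and' returns the first falsy value (0, which is int)

int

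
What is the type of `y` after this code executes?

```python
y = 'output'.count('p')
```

str.count() returns int

int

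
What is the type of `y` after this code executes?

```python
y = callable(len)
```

callable() returns bool

bool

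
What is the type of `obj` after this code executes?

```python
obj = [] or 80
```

'or' returns first truthy value (80, which is int)

int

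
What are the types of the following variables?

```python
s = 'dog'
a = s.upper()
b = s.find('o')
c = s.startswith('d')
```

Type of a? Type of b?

str.upper() returns str; str.find() returns int

str, int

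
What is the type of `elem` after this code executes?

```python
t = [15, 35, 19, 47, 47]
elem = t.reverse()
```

list.reverse() returns None

NoneType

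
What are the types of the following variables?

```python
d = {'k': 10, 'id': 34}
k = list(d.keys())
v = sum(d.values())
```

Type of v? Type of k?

sum of int values returns int; list(...) returns list

int, list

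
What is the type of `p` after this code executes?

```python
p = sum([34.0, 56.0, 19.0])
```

sum() of floats returns float

float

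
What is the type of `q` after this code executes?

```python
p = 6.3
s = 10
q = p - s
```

float - int returns float (6.3 - 10 = -3.7)

float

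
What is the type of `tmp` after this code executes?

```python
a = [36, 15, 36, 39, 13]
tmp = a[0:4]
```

Slicing a list always returns a list

list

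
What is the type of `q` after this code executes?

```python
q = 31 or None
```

'or' returns first truthy value (31, int)

int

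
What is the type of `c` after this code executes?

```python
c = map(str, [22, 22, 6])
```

map() returns a map iterator object

map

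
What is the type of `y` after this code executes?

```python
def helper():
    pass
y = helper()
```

A function with no return statement returns None

NoneType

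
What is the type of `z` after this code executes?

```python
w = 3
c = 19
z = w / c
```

int / int always returns float in Python 3 (3 / 19 = 0.157895)

float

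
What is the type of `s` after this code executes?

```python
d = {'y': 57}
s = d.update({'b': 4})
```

dict.update() returns None

NoneType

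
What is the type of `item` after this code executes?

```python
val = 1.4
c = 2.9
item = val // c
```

float // float returns float (floor division preserves float type)

float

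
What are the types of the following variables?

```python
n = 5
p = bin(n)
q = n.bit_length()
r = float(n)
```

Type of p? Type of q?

bin() returns str; int.bit_length() returns int

str, int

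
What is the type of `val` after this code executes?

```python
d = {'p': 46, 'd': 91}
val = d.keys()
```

.keys() returns a dict_keys view object

dict_keys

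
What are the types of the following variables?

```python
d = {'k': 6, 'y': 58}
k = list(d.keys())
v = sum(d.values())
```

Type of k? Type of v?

list(...) returns list; sum of int values returns int

list, int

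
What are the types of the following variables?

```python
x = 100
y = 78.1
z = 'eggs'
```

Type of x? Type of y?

x is int; y is float

int, float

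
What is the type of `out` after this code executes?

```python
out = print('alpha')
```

print() returns None

NoneType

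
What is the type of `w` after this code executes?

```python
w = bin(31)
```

bin() returns str representation

str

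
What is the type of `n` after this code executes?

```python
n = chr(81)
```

chr() returns str (single character)

str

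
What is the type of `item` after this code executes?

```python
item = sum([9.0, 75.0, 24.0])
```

sum() of floats returns float

float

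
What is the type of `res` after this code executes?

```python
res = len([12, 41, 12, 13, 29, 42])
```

len() always returns int

int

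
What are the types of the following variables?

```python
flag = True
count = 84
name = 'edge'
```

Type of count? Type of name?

count is int; name is str

int, str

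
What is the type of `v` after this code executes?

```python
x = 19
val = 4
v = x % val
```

int % int returns int (19 % 4 = 3)

int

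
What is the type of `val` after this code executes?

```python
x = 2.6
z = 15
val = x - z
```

float - int returns float (2.6 - 15 = -12.4)

float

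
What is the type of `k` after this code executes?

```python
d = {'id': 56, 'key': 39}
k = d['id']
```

Accessing dict[str, int] with key 'id' returns int value 56

int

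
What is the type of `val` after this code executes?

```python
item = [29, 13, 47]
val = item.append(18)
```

list.append() returns None (mutates in place)

NoneType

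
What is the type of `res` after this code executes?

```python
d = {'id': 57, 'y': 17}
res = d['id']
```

Accessing dict[str, int] with key 'id' returns int value 57

int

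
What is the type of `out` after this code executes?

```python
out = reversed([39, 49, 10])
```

reversed() on a list returns a list_reverseiterator

list_reverseiterator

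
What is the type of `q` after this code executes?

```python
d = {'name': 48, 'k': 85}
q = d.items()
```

dict.items() returns a dict_items view

dict_items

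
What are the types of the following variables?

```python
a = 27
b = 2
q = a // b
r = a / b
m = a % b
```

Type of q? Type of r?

int // int returns int; int / int returns float

int, float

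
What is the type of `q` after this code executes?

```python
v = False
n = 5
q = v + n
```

bool + int returns int (False is 0, so 0 + 5 = 5)

int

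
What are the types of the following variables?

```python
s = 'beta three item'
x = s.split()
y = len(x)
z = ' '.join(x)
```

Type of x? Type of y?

str.split() returns list; len() returns int

list, int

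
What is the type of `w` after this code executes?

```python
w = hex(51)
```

hex() returns str representation

str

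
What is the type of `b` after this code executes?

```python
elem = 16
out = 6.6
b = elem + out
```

int + float returns float (16 + 6.6 = 22.6)

float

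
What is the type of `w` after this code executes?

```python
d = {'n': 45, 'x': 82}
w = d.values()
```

.values() returns a dict_values view object

dict_values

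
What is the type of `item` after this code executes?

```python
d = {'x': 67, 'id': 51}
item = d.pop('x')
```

dict.pop() returns the value (int)

int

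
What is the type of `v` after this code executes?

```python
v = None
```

None has type NoneType

NoneType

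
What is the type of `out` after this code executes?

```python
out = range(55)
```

range() returns a range object

range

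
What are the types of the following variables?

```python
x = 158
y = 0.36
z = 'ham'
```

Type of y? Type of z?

y is float; z is str

float, str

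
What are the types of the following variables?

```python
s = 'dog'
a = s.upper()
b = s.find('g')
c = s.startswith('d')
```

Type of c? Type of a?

str.startswith() returns bool; str.upper() returns str

bool, str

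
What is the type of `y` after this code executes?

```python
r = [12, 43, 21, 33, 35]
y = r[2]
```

Indexing a list of ints returns int (r[2] = 21)

int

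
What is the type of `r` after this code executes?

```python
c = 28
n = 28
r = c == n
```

Equality comparison returns bool

bool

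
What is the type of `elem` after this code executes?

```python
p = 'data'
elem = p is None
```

'is' comparison returns bool

bool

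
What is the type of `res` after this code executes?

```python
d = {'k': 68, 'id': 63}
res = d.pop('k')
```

dict.pop() returns the value (int)

int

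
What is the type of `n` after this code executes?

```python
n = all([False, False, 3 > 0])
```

all() returns bool

bool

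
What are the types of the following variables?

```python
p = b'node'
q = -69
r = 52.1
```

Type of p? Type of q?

p is bytes; q is int

bytes, int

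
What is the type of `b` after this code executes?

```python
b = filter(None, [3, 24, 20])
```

filter() returns a filter iterator object

filter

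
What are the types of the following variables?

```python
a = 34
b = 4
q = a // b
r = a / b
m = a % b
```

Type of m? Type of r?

int % int returns int; int / int returns float

int, float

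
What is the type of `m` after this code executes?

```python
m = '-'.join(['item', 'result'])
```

str.join() returns str

str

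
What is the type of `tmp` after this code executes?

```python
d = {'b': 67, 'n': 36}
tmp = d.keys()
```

.keys() returns a dict_keys view object

dict_keys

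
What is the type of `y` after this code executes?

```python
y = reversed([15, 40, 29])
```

reversed() on a list returns a list_reverseiterator

list_reverseiterator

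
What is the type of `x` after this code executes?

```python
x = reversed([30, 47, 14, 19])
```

reversed() on a list returns a list_reverseiterator

list_reverseiterator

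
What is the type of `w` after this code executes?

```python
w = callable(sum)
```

callable() returns bool

bool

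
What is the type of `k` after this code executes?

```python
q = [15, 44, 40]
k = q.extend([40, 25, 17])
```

list.extend() returns None

NoneType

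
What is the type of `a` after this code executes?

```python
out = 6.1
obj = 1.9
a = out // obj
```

float // float returns float (floor division preserves float type)

float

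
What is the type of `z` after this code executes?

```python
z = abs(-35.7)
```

abs() of float returns float

float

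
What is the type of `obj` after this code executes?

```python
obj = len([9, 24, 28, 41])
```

len() always returns int

int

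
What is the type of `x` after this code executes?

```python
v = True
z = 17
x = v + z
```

bool + int returns int (True is 1, so 1 + 17 = 18)

int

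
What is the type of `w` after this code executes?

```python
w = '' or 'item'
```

'or' returns first truthy value ('item', which is str)

str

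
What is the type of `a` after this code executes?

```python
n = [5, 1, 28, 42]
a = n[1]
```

Indexing a list of ints returns int (n[1] = 1)

int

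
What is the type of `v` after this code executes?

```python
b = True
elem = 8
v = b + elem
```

bool + int returns int (True is 1, so 1 + 8 = 9)

int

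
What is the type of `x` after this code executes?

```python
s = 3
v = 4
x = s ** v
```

int ** positive int returns int (3 ** 4 = 81)

int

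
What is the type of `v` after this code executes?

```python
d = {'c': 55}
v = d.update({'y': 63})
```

dict.update() returns None

NoneType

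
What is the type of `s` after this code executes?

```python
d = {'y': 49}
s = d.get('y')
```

dict.get() returns the value (int) when key is found

int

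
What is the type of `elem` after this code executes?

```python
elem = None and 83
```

'and' returns first falsy value (None)

NoneType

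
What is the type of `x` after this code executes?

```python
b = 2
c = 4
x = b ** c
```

int ** positive int returns int (2 ** 4 = 16)

int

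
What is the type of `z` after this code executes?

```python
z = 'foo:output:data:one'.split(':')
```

str.split() returns list

list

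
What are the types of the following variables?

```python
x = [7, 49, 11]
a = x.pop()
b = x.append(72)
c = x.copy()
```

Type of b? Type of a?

list.append() returns None; list.pop() returns the element (int)

NoneType, int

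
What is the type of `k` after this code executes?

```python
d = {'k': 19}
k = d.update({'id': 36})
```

dict.update() returns None

NoneType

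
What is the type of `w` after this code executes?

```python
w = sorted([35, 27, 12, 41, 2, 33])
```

sorted() always returns list

list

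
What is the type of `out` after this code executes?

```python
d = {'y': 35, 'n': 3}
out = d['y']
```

Accessing dict[str, int] with key 'y' returns int value 35

int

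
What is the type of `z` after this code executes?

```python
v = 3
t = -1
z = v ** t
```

int ** negative int returns float

float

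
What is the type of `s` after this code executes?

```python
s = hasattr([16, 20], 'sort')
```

hasattr() returns bool

bool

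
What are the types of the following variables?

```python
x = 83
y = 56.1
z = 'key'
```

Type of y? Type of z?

y is float; z is str

float, str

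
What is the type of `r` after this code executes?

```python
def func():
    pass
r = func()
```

A function with no return statement returns None

NoneType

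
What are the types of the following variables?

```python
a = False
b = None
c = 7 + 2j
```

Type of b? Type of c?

b is NoneType; c is complex

NoneType, complex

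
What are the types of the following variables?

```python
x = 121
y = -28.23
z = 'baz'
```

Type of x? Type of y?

x is int; y is float

int, float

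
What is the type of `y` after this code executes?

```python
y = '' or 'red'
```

'or' returns first truthy value ('red', which is str)

str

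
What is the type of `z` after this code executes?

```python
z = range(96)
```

range() returns a range object

range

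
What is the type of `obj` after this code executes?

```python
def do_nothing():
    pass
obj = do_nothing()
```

A function with no return statement returns None

NoneType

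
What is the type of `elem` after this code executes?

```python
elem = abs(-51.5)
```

abs() of float returns float

float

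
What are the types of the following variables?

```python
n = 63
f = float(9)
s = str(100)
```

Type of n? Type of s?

n is int; s is str

int, str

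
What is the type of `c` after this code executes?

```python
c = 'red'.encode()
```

str.encode() returns bytes

bytes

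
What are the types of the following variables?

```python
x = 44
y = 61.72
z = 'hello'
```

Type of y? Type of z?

y is float; z is str

float, str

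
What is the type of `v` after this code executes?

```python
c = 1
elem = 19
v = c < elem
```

Comparison operators return bool

bool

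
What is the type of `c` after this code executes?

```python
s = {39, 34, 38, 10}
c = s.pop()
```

Popping from a set of ints returns int

int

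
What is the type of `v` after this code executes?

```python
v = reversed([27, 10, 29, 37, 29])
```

reversed() on a list returns a list_reverseiterator

list_reverseiterator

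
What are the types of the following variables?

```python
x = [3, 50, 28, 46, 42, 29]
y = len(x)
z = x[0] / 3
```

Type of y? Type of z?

len() returns int; int / int returns float

int, float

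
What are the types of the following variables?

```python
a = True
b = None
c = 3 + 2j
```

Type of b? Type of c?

b is NoneType; c is complex

NoneType, complex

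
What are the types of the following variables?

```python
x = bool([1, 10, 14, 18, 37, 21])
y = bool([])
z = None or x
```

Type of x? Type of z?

bool() returns bool; None or <bool> returns the bool

bool, bool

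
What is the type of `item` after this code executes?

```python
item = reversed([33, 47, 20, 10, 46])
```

reversed() on a list returns a list_reverseiterator

list_reverseiterator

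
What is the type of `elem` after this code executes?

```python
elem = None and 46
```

'and' returns first falsy value (None)

NoneType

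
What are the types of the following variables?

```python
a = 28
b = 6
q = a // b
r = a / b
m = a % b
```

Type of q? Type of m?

int // int returns int; int % int returns int

int, int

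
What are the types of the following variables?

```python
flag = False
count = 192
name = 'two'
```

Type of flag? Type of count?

flag is bool; count is int

bool, int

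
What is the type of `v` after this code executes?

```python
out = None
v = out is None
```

'is' comparison returns bool

bool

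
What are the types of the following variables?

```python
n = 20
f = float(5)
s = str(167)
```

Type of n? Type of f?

n is int; f is float

int, float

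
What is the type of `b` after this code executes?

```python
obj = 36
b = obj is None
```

'is' comparison returns bool

bool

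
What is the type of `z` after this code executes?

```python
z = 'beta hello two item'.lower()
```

str.lower() returns str

str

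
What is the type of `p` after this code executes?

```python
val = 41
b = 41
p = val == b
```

Equality comparison returns bool

bool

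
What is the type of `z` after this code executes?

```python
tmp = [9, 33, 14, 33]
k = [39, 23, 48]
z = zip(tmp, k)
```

zip() returns a zip iterator object

zip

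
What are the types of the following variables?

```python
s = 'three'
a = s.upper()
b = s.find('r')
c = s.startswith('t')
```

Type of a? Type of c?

str.upper() returns str; str.startswith() returns bool

str, bool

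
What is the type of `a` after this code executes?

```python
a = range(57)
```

range() returns a range object

range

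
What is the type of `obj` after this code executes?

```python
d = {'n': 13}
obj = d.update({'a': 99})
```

dict.update() returns None

NoneType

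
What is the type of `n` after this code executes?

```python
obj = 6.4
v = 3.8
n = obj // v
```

float // float returns float (floor division preserves float type)

float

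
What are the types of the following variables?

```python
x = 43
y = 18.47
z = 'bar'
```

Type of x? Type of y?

x is int; y is float

int, float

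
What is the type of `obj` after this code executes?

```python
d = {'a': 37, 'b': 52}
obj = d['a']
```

Accessing dict[str, int] with key 'a' returns int value 37

int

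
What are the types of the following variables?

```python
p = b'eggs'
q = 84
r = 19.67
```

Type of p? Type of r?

p is bytes; r is float

bytes, float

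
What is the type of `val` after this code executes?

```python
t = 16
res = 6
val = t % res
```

int % int returns int (16 % 6 = 4)

int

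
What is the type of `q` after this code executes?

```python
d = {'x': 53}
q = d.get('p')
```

dict.get() returns None when key 'p' is not found and no default given

NoneType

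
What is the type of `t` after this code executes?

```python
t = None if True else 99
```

Ternary: condition is True, if branch (None) taken → NoneType

NoneType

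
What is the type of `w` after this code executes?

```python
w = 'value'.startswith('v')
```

str.startswith() returns bool

bool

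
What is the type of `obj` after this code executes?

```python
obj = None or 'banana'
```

'or' with None returns the other value ('banana', str)

str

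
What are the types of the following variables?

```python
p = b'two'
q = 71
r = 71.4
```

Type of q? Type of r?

q is int; r is float

int, float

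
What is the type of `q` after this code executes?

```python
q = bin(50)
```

bin() returns str representation

str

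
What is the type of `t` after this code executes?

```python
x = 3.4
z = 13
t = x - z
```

float - int returns float (3.4 - 13 = -9.6)

float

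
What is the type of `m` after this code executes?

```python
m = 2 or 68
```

'or' returns the first truthy value (2, which is int)

int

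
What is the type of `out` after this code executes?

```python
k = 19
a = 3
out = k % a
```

int % int returns int (19 % 3 = 1)

int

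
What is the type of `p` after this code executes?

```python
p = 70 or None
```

'or' returns first truthy value (70, int)

int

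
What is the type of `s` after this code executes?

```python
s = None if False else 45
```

Ternary: condition is False, else branch (45) taken → int

int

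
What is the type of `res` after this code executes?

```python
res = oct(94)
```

oct() returns str representation

str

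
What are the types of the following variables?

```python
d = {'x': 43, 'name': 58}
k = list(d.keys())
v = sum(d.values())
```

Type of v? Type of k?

sum of int values returns int; list(...) returns list

int, list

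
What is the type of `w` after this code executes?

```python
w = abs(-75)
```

abs() of int returns int

int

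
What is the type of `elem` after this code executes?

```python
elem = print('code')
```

print() returns None

NoneType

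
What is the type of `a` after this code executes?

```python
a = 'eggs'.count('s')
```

str.count() returns int

int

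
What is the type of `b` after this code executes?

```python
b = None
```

None has type NoneType

NoneType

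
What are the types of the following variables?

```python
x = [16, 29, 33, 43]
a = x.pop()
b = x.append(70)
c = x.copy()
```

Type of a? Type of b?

list.pop() returns the element (int); list.append() returns None

int, NoneType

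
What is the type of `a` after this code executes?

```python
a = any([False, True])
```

any() returns bool

bool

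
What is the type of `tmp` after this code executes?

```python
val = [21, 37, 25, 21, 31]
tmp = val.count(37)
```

list.count() returns int

int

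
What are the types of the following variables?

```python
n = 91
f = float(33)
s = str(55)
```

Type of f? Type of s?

f is float; s is str

float, str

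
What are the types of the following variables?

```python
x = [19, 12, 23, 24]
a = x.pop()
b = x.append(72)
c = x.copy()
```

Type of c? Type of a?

list.copy() returns list; list.pop() returns the element (int)

list, int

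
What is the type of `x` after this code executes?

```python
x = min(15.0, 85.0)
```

min() of floats returns float

float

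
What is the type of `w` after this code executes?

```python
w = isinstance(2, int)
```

isinstance() returns bool

bool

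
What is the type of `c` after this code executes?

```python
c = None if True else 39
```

Ternary: condition is True, if branch (None) taken → NoneType

NoneType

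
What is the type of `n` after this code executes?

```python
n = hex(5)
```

hex() returns str representation

str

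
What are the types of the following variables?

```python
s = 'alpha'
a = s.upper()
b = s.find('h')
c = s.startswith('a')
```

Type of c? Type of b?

str.startswith() returns bool; str.find() returns int

bool, int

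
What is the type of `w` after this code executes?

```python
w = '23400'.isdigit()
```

str.isdigit() returns bool

bool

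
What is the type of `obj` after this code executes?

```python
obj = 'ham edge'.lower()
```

str.lower() returns str

str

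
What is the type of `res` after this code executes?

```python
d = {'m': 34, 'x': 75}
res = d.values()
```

.values() returns a dict_values view object

dict_values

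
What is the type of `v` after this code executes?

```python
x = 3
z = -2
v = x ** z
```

int ** negative int returns float

float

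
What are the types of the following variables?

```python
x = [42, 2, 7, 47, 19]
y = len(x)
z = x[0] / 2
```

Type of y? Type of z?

len() returns int; int / int returns float

int, float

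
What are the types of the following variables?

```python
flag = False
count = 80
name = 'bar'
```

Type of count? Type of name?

count is int; name is str

int, str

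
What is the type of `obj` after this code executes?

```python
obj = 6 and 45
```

'and' returns the last value when all truthy (45, which is int)

int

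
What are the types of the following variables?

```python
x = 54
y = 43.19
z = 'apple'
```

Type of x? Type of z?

x is int; z is str

int, str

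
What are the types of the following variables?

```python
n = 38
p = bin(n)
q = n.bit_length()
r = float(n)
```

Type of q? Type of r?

int.bit_length() returns int; float() returns float

int, float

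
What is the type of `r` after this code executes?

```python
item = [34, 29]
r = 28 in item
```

'in' operator returns bool

bool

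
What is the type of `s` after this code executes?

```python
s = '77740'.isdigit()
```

str.isdigit() returns bool

bool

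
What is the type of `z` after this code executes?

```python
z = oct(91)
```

oct() returns str representation

str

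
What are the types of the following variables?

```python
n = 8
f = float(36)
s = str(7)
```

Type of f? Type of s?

f is float; s is str

float, str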